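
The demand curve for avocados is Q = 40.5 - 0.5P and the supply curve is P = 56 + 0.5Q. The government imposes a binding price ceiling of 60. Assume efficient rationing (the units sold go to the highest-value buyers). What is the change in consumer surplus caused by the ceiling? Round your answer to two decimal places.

Rewriting demand in inverse form: P = 81 - 2Q.
Free-market equilibrium: 81 - 2Q = 56 + 0.5Q gives Q* = 10, P* = 61.
At P = 60, sellers supply (60 - 56)/0.5 = 8 while buyers want more, so the quantity traded is 8 at price 60.
CS goes from (1/2)(10)(20) = 100 to 104 (computed as (81 - 60)(8) - (1/2)(2)(8)^2), a change of 4.

4.00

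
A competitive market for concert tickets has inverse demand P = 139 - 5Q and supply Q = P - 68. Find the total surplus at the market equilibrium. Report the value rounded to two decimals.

Rewriting supply in inverse form: P = 68 + Q.
Setting demand equal to supply, 71 = 6Q, so Q* = 11.8333 and P* = 79.8333.
CS = (1/2)(11.8333)(59.1667) = 350.0694 and PS = (1/2)(11.8333)(11.8333) = 70.0139, so total surplus = 420.0833.

420.08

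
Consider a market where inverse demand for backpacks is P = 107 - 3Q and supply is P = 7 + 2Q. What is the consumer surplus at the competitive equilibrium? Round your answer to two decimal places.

Equilibrium: 107 - 3Q = 7 + 2Q, so Q* = 20 and P* = 47.
CS is the area between the demand curve and P* from 0 to Q*: (1/2)(20)(60) = 600.

600.00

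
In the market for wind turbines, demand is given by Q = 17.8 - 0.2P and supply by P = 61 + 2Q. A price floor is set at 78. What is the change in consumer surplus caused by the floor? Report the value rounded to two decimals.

Rewriting demand in inverse form: P = 89 - 5Q.
Without the control, 89 - 5Q = 61 + 2Q so Q* = 4 and P* = 69.
At the floor price 78, quantity demanded is (89 - 78)/5 = 2.2; demand is the short side, so Q = 2.2 trades at P = 78.
CS goes from (1/2)(4)(20) = 40 to 12.1 (computed as (89 - 78)(2.2) - (1/2)(5)(2.2)^2), a change of -27.9.

-27.90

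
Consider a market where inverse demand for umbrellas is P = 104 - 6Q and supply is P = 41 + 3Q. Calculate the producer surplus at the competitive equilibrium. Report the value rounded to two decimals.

73.50

Set 104 - 6Q = 41 + 3Q, which gives 63 = 9Q, so Q* = 7 and P* = 104 - 6(7) = 62.
Producer surplus is the triangle above supply below P*: (1/2)(7)(62 - 41) = (1/2)(7)(21) = 73.5.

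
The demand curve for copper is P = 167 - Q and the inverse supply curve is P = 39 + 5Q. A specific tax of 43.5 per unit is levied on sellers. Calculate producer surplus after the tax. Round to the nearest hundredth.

Pre-tax equilibrium: 167 - Q = 39 + 5Q gives Q* = 21.3333, P* = 145.6667.
A tax on sellers shifts supply up by 43.5: 167 - Q = 39 + 5Q + 43.5, so Q_t = 14.0833. Buyers pay P_b = 152.9167; sellers receive P_s = P_b - 43.5 = 109.4167.
PS = (1/2)(Q_t)(P_s - 39) = (1/2)(14.0833)(70.4167) = 495.8507.

495.85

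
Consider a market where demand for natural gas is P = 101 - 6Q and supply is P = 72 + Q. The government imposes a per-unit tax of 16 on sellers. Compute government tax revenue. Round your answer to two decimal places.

Pre-tax equilibrium: 101 - 6Q = 72 + Q gives Q* = 4.1429, P* = 76.1429.
A tax on sellers shifts supply up by 16: 101 - 6Q = 72 + Q + 16, so Q_t = 1.8571. Buyers pay P_b = 89.8571; sellers receive P_s = P_b - 16 = 73.8571.
Tax revenue = t x Q_t = 16 x 1.8571 = 29.7143.

29.71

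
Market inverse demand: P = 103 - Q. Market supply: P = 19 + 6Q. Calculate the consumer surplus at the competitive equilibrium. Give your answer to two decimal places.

72.00

Equilibrium: 103 - Q = 19 + 6Q, so Q* = 12 and P* = 91.
The demand choke price is 103, so CS = (1/2)(Q*)(103 - P*) = (1/2)(12)(12) = 72.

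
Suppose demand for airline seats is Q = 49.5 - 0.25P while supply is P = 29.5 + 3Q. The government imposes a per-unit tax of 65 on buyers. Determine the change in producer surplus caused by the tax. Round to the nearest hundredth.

Rewriting demand in inverse form: P = 198 - 4Q.
Without the tax, 198 - 4Q = 29.5 + 3Q so Q* = 24.0714 and P* = 101.7143.
A tax on buyers shifts demand down by 65: (198 - 65) - 4Q = 29.5 + 3Q, so Q_t = 14.7857. Buyers pay P_b = 138.8571; sellers receive P_s = P_b - 65 = 73.8571.
PS falls from (1/2)(24.0714)(72.2143) = 869.1505 to (1/2)(14.7857)(44.3571) = 327.926, a change of -541.2245.

-541.22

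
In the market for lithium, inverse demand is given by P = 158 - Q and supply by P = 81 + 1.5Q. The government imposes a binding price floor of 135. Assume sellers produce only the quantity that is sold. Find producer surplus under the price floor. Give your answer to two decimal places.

Without the control, 158 - Q = 81 + 1.5Q so Q* = 30.8 and P* = 127.2.
At P = 135, buyers demand (158 - 135)/1 = 23 while sellers would supply more, so the quantity traded is 23 at price 135.
The supply price at Q = 23 is 115.5. PS is the trapezoid between 135 and supply over [0, 23]: (1/2)[(135 - 81) + (135 - 115.5)](23) = 845.25.

845.25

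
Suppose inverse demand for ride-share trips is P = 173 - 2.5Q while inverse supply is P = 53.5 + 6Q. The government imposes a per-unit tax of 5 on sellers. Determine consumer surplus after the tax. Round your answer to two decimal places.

226.82

Pre-tax equilibrium: 173 - 2.5Q = 53.5 + 6Q gives Q* = 14.0588, P* = 137.8529.
With the tax, sellers need 5 more per unit: 173 - 2.5Q = 53.5 + 6Q + 5, so Q_t = 13.4706. Buyers pay P_b = 139.3235; sellers receive P_s = P_b - 5 = 134.3235.
CS = (1/2)(Q_t)(173 - P_b) = (1/2)(13.4706)(33.6765) = 226.8209.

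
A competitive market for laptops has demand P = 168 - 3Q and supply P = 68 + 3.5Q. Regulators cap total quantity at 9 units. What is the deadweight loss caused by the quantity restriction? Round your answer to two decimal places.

132.48

Without the quota, 168 - 3Q = 68 + 3.5Q gives Q* = 15.3846.
At Q = 9 the demand price is 168 - 3(9) = 141 and the supply price is 68 + 3.5(9) = 99.5.
DWL = (1/2)(gap between curves at 9) x (Q* - 9) = (1/2)(41.5)(6.3846) = 132.4808.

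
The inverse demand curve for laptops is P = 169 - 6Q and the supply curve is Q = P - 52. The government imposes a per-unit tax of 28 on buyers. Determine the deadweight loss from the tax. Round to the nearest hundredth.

Rewriting supply in inverse form: P = 52 + Q.
Pre-tax equilibrium: 169 - 6Q = 52 + Q gives Q* = 16.7143, P* = 68.7143.
With the tax, buyers' net willingness to pay falls by 28: (169 - 28) - 6Q = 52 + Q, so Q_t = 12.7143. Buyers pay P_b = 92.7143; sellers receive P_s = P_b - 28 = 64.7143.
The welfare triangle lost has base Q* - Q_t = 4 and height t = 28, so DWL = (1/2)(4)(28) = 56.

56.00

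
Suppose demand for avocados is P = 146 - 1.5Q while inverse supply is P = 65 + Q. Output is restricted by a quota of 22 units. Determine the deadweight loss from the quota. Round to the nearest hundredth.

Unrestricted equilibrium: Q* = (146 - 65)/(1.5 + 1) = 32.4.
At Q = 22 the demand price is 146 - 1.5(22) = 113 and the supply price is 65 + (22) = 87.
DWL = (1/2)(gap between curves at 22) x (Q* - 22) = (1/2)(26)(10.4) = 135.2.

135.20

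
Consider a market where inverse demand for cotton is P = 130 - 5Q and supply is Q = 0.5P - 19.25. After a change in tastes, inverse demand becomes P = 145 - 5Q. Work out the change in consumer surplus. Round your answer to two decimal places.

151.53

Rewriting supply in inverse form: P = 38.5 + 2Q.
Initial equilibrium: Q_0 = 13.0714, P_0 = 64.6429; CS_0 = (1/2)(13.0714)(65.3571) = 427.1556, PS_0 = (1/2)(13.0714)(26.1429) = 170.8622.
New equilibrium: 145 - 5Q = 38.5 + 2Q gives Q_1 = 15.2143, P_1 = 68.9286; CS_1 = 578.6862, PS_1 = 231.4745.
Change in consumer surplus = 578.6862 - 427.1556 = 151.5306.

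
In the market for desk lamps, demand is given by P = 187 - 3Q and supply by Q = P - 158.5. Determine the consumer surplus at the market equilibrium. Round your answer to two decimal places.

76.15

Rewriting supply in inverse form: P = 158.5 + Q.
Equilibrium: 187 - 3Q = 158.5 + Q, so Q* = 7.125 and P* = 165.625.
The demand choke price is 187, so CS = (1/2)(Q*)(187 - P*) = (1/2)(7.125)(21.375) = 76.1484.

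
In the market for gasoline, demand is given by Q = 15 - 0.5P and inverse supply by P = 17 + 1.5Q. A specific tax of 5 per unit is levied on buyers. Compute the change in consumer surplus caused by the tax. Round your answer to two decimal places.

Rewriting demand in inverse form: P = 30 - 2Q.
Without the tax, 30 - 2Q = 17 + 1.5Q so Q* = 3.7143 and P* = 22.5714.
A tax on buyers shifts demand down by 5: (30 - 5) - 2Q = 17 + 1.5Q, so Q_t = 2.2857. Buyers pay P_b = 25.4286; sellers receive P_s = P_b - 5 = 20.4286.
CS falls from (1/2)(3.7143)(7.4286) = 13.7959 to (1/2)(2.2857)(4.5714) = 5.2245, a change of -8.5714.

-8.57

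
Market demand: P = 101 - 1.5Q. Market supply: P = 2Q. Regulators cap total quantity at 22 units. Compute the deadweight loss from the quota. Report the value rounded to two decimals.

Without the quota, 101 - 1.5Q = 2Q gives Q* = 28.8571.
At Q = 22 the demand price is 101 - 1.5(22) = 68 and the supply price is 0 + 2(22) = 44.
DWL = (1/2)(gap between curves at 22) x (Q* - 22) = (1/2)(24)(6.8571) = 82.2857.

82.29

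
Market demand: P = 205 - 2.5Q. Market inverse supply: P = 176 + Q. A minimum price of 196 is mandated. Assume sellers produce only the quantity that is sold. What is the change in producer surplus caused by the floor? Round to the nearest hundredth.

31.19

Free-market equilibrium: 205 - 2.5Q = 176 + Q gives Q* = 8.2857, P* = 184.2857.
At P = 196, buyers demand (205 - 196)/2.5 = 3.6 while sellers would supply more, so the quantity traded is 3.6 at price 196.
PS goes from (1/2)(8.2857)(8.2857) = 34.3265 to 65.52 (computed as (196 - 176)(3.6) - (1/2)(1)(3.6)^2), a change of 31.1935.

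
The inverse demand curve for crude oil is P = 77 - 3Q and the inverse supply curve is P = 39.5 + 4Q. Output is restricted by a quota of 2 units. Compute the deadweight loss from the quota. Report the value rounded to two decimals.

39.45

Without the quota, 77 - 3Q = 39.5 + 4Q gives Q* = 5.3571.
At Q = 2 the demand price is 77 - 3(2) = 71 and the supply price is 39.5 + 4(2) = 47.5.
Deadweight loss is the triangle between the curves from 2 to 5.3571: (1/2)(71 - 47.5)(5.3571 - 2) = 39.4464.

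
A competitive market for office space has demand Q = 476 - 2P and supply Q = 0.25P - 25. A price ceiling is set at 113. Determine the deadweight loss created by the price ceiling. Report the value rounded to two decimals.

1691.27

Rewriting demand in inverse form: P = 238 - 0.5Q.
Rewriting supply in inverse form: P = 100 + 4Q.
Without the control, 238 - 0.5Q = 100 + 4Q so Q* = 30.6667 and P* = 222.6667.
At the ceiling price 113, quantity supplied is (113 - 100)/4 = 3.25; supply is the short side, so Q = 3.25 trades at P = 113.
At Q = 3.25 the demand price is 236.375 and the supply price is 113. Deadweight loss is the triangle between the curves from 3.25 to 30.6667: (1/2)(236.375 - 113)(30.6667 - 3.25) = 1691.2656.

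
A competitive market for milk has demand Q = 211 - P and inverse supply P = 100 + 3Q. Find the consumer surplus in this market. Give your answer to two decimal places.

385.03

Rewriting demand in inverse form: P = 211 - Q.
Equilibrium: 211 - Q = 100 + 3Q, so Q* = 27.75 and P* = 183.25.
The demand choke price is 211, so CS = (1/2)(Q*)(211 - P*) = (1/2)(27.75)(27.75) = 385.0312.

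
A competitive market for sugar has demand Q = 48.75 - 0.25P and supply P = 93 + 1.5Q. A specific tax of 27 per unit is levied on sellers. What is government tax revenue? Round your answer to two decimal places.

Rewriting demand in inverse form: P = 195 - 4Q.
Pre-tax equilibrium: 195 - 4Q = 93 + 1.5Q gives Q* = 18.5455, P* = 120.8182.
With the tax, sellers need 27 more per unit: 195 - 4Q = 93 + 1.5Q + 27, so Q_t = 13.6364. Buyers pay P_b = 140.4545; sellers receive P_s = P_b - 27 = 113.4545.
Revenue is the tax times quantity traded: 27 x 13.6364 = 368.1818.

368.18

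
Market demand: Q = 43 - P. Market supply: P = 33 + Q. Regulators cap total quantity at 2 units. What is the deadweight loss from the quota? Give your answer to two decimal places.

Rewriting demand in inverse form: P = 43 - Q.
Unrestricted equilibrium: Q* = (43 - 33)/(1 + 1) = 5.
At Q = 2 the demand price is 43 - (2) = 41 and the supply price is 33 + (2) = 35.
Deadweight loss is the triangle between the curves from 2 to 5: (1/2)(41 - 35)(5 - 2) = 9.

9.00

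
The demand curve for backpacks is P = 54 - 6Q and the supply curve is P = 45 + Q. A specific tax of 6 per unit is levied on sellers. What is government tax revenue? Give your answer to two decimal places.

2.57

Without the tax, 54 - 6Q = 45 + Q so Q* = 1.2857 and P* = 46.2857.
With the tax, sellers need 6 more per unit: 54 - 6Q = 45 + Q + 6, so Q_t = 0.4286. Buyers pay P_b = 51.4286; sellers receive P_s = P_b - 6 = 45.4286.
Revenue is the tax times quantity traded: 6 x 0.4286 = 2.5714.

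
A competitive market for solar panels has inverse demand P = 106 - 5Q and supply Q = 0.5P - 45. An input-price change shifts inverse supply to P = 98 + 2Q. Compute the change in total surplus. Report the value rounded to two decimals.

-13.71

Rewriting supply in inverse form: P = 90 + 2Q.
Initial equilibrium: Q_0 = 2.2857, P_0 = 94.5714; CS_0 = (1/2)(2.2857)(11.4286) = 13.0612, PS_0 = (1/2)(2.2857)(4.5714) = 5.2245.
New equilibrium: 106 - 5Q = 98 + 2Q gives Q_1 = 1.1429, P_1 = 100.2857; CS_1 = 3.2653, PS_1 = 1.3061.
Change in total surplus = (3.2653 + 1.3061) - (13.0612 + 5.2245) = -13.7143.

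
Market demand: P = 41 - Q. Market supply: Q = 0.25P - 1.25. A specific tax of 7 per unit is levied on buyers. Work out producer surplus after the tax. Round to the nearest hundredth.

Rewriting supply in inverse form: P = 5 + 4Q.
Pre-tax equilibrium: 41 - Q = 5 + 4Q gives Q* = 7.2, P* = 33.8.
With the tax, buyers' net willingness to pay falls by 7: (41 - 7) - Q = 5 + 4Q, so Q_t = 5.8. Buyers pay P_b = 35.2; sellers receive P_s = P_b - 7 = 28.2.
Producer surplus is the triangle above supply below P_s: (1/2)(5.8)(28.2 - 5) = 67.28.

67.28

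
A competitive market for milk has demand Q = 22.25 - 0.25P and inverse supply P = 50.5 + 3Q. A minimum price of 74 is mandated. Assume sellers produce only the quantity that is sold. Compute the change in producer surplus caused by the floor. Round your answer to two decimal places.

Rewriting demand in inverse form: P = 89 - 4Q.
Without the control, 89 - 4Q = 50.5 + 3Q so Q* = 5.5 and P* = 67.
At the floor price 74, quantity demanded is (89 - 74)/4 = 3.75; demand is the short side, so Q = 3.75 trades at P = 74.
PS goes from (1/2)(5.5)(16.5) = 45.375 to 67.0312 (computed as (74 - 50.5)(3.75) - (1/2)(3)(3.75)^2), a change of 21.6562.

21.66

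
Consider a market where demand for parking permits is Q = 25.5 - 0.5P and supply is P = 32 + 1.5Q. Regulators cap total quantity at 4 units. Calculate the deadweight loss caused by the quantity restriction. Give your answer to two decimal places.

3.57

Rewriting demand in inverse form: P = 51 - 2Q.
Unrestricted equilibrium: Q* = (51 - 32)/(2 + 1.5) = 5.4286.
At Q = 4 the demand price is 51 - 2(4) = 43 and the supply price is 32 + 1.5(4) = 38.
Deadweight loss is the triangle between the curves from 4 to 5.4286: (1/2)(43 - 38)(5.4286 - 4) = 3.5714.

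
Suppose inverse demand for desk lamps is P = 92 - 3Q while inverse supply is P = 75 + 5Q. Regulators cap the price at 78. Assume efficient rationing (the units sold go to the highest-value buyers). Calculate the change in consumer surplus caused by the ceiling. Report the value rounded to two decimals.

1.09

Without the control, 92 - 3Q = 75 + 5Q so Q* = 2.125 and P* = 85.625.
At the ceiling price 78, quantity supplied is (78 - 75)/5 = 0.6; supply is the short side, so Q = 0.6 trades at P = 78.
CS goes from (1/2)(2.125)(6.375) = 6.7734 to 7.86 (computed as (92 - 78)(0.6) - (1/2)(3)(0.6)^2), a change of 1.0866.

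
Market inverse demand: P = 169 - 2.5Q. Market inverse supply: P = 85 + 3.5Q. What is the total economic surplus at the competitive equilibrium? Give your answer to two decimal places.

588.00

Equilibrium: 169 - 2.5Q = 85 + 3.5Q, so Q* = 14 and P* = 134.
CS = (1/2)(14)(35) = 245 and PS = (1/2)(14)(49) = 343, so total surplus = 588.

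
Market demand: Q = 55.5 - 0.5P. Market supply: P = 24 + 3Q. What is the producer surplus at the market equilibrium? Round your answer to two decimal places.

454.14

Rewriting demand in inverse form: P = 111 - 2Q.
Setting demand equal to supply, 87 = 5Q, so Q* = 17.4 and P* = 76.2.
Producer surplus is the triangle above supply below P*: (1/2)(17.4)(76.2 - 24) = (1/2)(17.4)(52.2) = 454.14.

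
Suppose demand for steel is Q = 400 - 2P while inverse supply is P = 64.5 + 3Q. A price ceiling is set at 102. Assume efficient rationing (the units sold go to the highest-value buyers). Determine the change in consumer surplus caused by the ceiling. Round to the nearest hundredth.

811.24

Rewriting demand in inverse form: P = 200 - 0.5Q.
Free-market equilibrium: 200 - 0.5Q = 64.5 + 3Q gives Q* = 38.7143, P* = 180.6429.
At the ceiling price 102, quantity supplied is (102 - 64.5)/3 = 12.5; supply is the short side, so Q = 12.5 trades at P = 102.
CS goes from (1/2)(38.7143)(19.3571) = 374.699 to 1185.9375 (computed as (200 - 102)(12.5) - (1/2)(0.5)(12.5)^2), a change of 811.2385.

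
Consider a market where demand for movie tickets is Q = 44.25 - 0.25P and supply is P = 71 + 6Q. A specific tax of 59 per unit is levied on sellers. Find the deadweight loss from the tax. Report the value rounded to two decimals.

174.05

Rewriting demand in inverse form: P = 177 - 4Q.
Without the tax, 177 - 4Q = 71 + 6Q so Q* = 10.6 and P* = 134.6.
With the tax, sellers need 59 more per unit: 177 - 4Q = 71 + 6Q + 59, so Q_t = 4.7. Buyers pay P_b = 158.2; sellers receive P_s = P_b - 59 = 99.2.
The welfare triangle lost has base Q* - Q_t = 5.9 and height t = 59, so DWL = (1/2)(5.9)(59) = 174.05.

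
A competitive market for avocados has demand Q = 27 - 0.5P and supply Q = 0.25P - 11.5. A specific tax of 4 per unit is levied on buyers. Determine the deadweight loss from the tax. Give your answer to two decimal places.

1.33

Rewriting demand in inverse form: P = 54 - 2Q.
Rewriting supply in inverse form: P = 46 + 4Q.
Pre-tax equilibrium: 54 - 2Q = 46 + 4Q gives Q* = 1.3333, P* = 51.3333.
A tax on buyers shifts demand down by 4: (54 - 4) - 2Q = 46 + 4Q, so Q_t = 0.6667. Buyers pay P_b = 52.6667; sellers receive P_s = P_b - 4 = 48.6667.
The welfare triangle lost has base Q* - Q_t = 0.6667 and height t = 4, so DWL = (1/2)(0.6667)(4) = 1.3333.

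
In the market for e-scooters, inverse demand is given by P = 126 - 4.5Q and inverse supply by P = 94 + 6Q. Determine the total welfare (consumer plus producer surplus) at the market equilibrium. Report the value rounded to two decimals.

Equilibrium: 126 - 4.5Q = 94 + 6Q, so Q* = 3.0476 and P* = 112.2857.
Total surplus is the full triangle between the curves from 0 to Q*: (1/2)(3.0476)(126 - 94) = 48.7619.

48.76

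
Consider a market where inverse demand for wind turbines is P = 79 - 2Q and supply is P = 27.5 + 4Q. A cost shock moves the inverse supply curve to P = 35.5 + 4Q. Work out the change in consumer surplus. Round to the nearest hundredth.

-21.11

Initial equilibrium: Q_0 = 8.5833, P_0 = 61.8333; CS_0 = (1/2)(8.5833)(17.1667) = 73.6736, PS_0 = (1/2)(8.5833)(34.3333) = 147.3472.
New equilibrium: 79 - 2Q = 35.5 + 4Q gives Q_1 = 7.25, P_1 = 64.5; CS_1 = 52.5625, PS_1 = 105.125.
Change in consumer surplus = 52.5625 - 73.6736 = -21.1111.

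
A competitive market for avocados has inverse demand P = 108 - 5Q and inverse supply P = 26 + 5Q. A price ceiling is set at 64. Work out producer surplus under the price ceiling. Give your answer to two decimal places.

144.40

Without the control, 108 - 5Q = 26 + 5Q so Q* = 8.2 and P* = 67.
At P = 64, sellers supply (64 - 26)/5 = 7.6 while buyers want more, so the quantity traded is 7.6 at price 64.
PS is the triangle above supply below 64: (1/2)(7.6)(64 - 26) = 144.4.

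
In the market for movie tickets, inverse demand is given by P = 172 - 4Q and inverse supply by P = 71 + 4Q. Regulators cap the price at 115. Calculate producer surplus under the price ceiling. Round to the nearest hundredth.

242.00

Free-market equilibrium: 172 - 4Q = 71 + 4Q gives Q* = 12.625, P* = 121.5.
At P = 115, sellers supply (115 - 71)/4 = 11 while buyers want more, so the quantity traded is 11 at price 115.
PS is the triangle above supply below 115: (1/2)(11)(115 - 71) = 242.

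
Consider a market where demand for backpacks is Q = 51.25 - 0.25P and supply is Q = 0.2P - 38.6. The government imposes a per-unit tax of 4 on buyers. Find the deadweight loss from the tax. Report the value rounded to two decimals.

Rewriting demand in inverse form: P = 205 - 4Q.
Rewriting supply in inverse form: P = 193 + 5Q.
Pre-tax equilibrium: 205 - 4Q = 193 + 5Q gives Q* = 1.3333, P* = 199.6667.
With the tax, buyers' net willingness to pay falls by 4: (205 - 4) - 4Q = 193 + 5Q, so Q_t = 0.8889. Buyers pay P_b = 201.4444; sellers receive P_s = P_b - 4 = 197.4444.
The welfare triangle lost has base Q* - Q_t = 0.4444 and height t = 4, so DWL = (1/2)(0.4444)(4) = 0.8889.

0.89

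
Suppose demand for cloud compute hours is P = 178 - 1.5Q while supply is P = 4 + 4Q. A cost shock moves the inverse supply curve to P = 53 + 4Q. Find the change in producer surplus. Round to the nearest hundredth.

-968.66

Initial equilibrium: Q_0 = 31.6364, P_0 = 130.5455; CS_0 = (1/2)(31.6364)(47.4545) = 750.6446, PS_0 = (1/2)(31.6364)(126.5455) = 2001.719.
New equilibrium: 178 - 1.5Q = 53 + 4Q gives Q_1 = 22.7273, P_1 = 143.9091; CS_1 = 387.3967, PS_1 = 1033.0579.
Change in producer surplus = 1033.0579 - 2001.719 = -968.6612.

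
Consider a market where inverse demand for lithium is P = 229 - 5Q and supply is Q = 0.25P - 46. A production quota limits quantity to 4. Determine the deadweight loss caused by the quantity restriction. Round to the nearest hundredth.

4.50

Rewriting supply in inverse form: P = 184 + 4Q.
Without the quota, 229 - 5Q = 184 + 4Q gives Q* = 5.
At Q = 4 the demand price is 229 - 5(4) = 209 and the supply price is 184 + 4(4) = 200.
Deadweight loss is the triangle between the curves from 4 to 5: (1/2)(209 - 200)(5 - 4) = 4.5.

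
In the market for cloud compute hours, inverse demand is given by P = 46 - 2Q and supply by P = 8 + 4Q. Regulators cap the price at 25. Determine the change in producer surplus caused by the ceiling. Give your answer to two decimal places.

Free-market equilibrium: 46 - 2Q = 8 + 4Q gives Q* = 6.3333, P* = 33.3333.
At the ceiling price 25, quantity supplied is (25 - 8)/4 = 4.25; supply is the short side, so Q = 4.25 trades at P = 25.
PS goes from (1/2)(6.3333)(25.3333) = 80.2222 to 36.125 (computed as (25 - 8)(4.25) - (1/2)(4)(4.25)^2), a change of -44.0972.

-44.10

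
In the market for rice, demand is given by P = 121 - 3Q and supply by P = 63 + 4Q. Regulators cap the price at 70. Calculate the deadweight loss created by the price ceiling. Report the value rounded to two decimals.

Free-market equilibrium: 121 - 3Q = 63 + 4Q gives Q* = 8.2857, P* = 96.1429.
At P = 70, sellers supply (70 - 63)/4 = 1.75 while buyers want more, so the quantity traded is 1.75 at price 70.
The lost-trades triangle has base Q* - 1.75 = 6.5357 and height equal to the gap between the curves at Q = 1.75, which is 115.75 - 70 = 45.75. DWL = (1/2)(6.5357)(45.75) = 149.5045.

149.50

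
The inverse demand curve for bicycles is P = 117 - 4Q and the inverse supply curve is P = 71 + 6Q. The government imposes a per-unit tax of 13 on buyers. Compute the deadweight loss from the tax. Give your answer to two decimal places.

Without the tax, 117 - 4Q = 71 + 6Q so Q* = 4.6 and P* = 98.6.
With the tax, buyers' net willingness to pay falls by 13: (117 - 13) - 4Q = 71 + 6Q, so Q_t = 3.3. Buyers pay P_b = 103.8; sellers receive P_s = P_b - 13 = 90.8.
Deadweight loss is the triangle between the curves from Q_t to Q*: (1/2)(4.6 - 3.3)(13) = 8.45.

8.45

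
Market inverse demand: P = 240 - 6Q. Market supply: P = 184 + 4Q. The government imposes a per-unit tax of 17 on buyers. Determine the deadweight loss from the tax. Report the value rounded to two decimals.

Pre-tax equilibrium: 240 - 6Q = 184 + 4Q gives Q* = 5.6, P* = 206.4.
A tax on buyers shifts demand down by 17: (240 - 17) - 6Q = 184 + 4Q, so Q_t = 3.9. Buyers pay P_b = 216.6; sellers receive P_s = P_b - 17 = 199.6.
The welfare triangle lost has base Q* - Q_t = 1.7 and height t = 17, so DWL = (1/2)(1.7)(17) = 14.45.

14.45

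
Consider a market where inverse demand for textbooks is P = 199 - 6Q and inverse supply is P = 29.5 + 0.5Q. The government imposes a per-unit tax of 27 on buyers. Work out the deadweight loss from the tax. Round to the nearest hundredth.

56.08

Without the tax, 199 - 6Q = 29.5 + 0.5Q so Q* = 26.0769 and P* = 42.5385.
With the tax, buyers' net willingness to pay falls by 27: (199 - 27) - 6Q = 29.5 + 0.5Q, so Q_t = 21.9231. Buyers pay P_b = 67.4615; sellers receive P_s = P_b - 27 = 40.4615.
Deadweight loss is the triangle between the curves from Q_t to Q*: (1/2)(26.0769 - 21.9231)(27) = 56.0769.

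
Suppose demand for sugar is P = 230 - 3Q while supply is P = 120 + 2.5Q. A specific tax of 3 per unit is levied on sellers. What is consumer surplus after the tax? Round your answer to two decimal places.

567.72

Pre-tax equilibrium: 230 - 3Q = 120 + 2.5Q gives Q* = 20, P* = 170.
A tax on sellers shifts supply up by 3: 230 - 3Q = 120 + 2.5Q + 3, so Q_t = 19.4545. Buyers pay P_b = 171.6364; sellers receive P_s = P_b - 3 = 168.6364.
Consumer surplus is the triangle under demand above P_b: (1/2)(19.4545)(230 - 171.6364) = 567.719.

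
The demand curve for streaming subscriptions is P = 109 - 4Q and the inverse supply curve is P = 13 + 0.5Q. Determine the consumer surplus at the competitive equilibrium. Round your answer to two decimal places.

910.22

Equilibrium: 109 - 4Q = 13 + 0.5Q, so Q* = 21.3333 and P* = 23.6667.
CS is the area between the demand curve and P* from 0 to Q*: (1/2)(21.3333)(85.3333) = 910.2222.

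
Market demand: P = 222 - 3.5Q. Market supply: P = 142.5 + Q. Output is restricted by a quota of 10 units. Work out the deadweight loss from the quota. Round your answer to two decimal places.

132.25

Unrestricted equilibrium: Q* = (222 - 142.5)/(3.5 + 1) = 17.6667.
At Q = 10 the demand price is 222 - 3.5(10) = 187 and the supply price is 142.5 + (10) = 152.5.
Deadweight loss is the triangle between the curves from 10 to 17.6667: (1/2)(187 - 152.5)(17.6667 - 10) = 132.25.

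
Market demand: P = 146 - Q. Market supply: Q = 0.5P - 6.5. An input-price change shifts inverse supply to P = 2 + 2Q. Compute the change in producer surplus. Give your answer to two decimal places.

Rewriting supply in inverse form: P = 13 + 2Q.
Initial equilibrium: Q_0 = 44.3333, P_0 = 101.6667; CS_0 = (1/2)(44.3333)(44.3333) = 982.7222, PS_0 = (1/2)(44.3333)(88.6667) = 1965.4444.
New equilibrium: 146 - Q = 2 + 2Q gives Q_1 = 48, P_1 = 98; CS_1 = 1152, PS_1 = 2304.
Change in producer surplus = 2304 - 1965.4444 = 338.5556.

338.56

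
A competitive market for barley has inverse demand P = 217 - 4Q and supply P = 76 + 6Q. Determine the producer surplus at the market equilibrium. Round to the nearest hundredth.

Set 217 - 4Q = 76 + 6Q, which gives 141 = 10Q, so Q* = 14.1 and P* = 217 - 4(14.1) = 160.6.
Producer surplus is the triangle above supply below P*: (1/2)(14.1)(160.6 - 76) = (1/2)(14.1)(84.6) = 596.43.

596.43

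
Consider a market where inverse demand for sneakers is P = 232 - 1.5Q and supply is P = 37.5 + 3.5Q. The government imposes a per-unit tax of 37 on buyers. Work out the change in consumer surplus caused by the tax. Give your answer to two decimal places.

-390.72

Pre-tax equilibrium: 232 - 1.5Q = 37.5 + 3.5Q gives Q* = 38.9, P* = 173.65.
With the tax, buyers' net willingness to pay falls by 37: (232 - 37) - 1.5Q = 37.5 + 3.5Q, so Q_t = 31.5. Buyers pay P_b = 184.75; sellers receive P_s = P_b - 37 = 147.75.
CS falls from (1/2)(38.9)(58.35) = 1134.9075 to (1/2)(31.5)(47.25) = 744.1875, a change of -390.72.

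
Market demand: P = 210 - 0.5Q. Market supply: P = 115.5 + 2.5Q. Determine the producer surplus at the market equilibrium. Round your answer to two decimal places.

1240.31

Set 210 - 0.5Q = 115.5 + 2.5Q, which gives 94.5 = 3Q, so Q* = 31.5 and P* = 210 - 0.5(31.5) = 194.25.
The supply curve's price intercept is 115.5, so PS = (1/2)(Q*)(P* - 115.5) = (1/2)(31.5)(78.75) = 1240.3125.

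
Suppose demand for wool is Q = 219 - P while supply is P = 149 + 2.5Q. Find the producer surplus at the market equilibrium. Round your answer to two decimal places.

500.00

Rewriting demand in inverse form: P = 219 - Q.
Set 219 - Q = 149 + 2.5Q, which gives 70 = 3.5Q, so Q* = 20 and P* = 219 - (20) = 199.
PS is the area between P* and the supply curve from 0 to Q*: (1/2)(20)(50) = 500.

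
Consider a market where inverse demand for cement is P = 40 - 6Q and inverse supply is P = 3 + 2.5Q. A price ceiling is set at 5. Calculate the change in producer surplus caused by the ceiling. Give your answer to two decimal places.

Without the control, 40 - 6Q = 3 + 2.5Q so Q* = 4.3529 and P* = 13.8824.
At the ceiling price 5, quantity supplied is (5 - 3)/2.5 = 0.8; supply is the short side, so Q = 0.8 trades at P = 5.
PS goes from (1/2)(4.3529)(10.8824) = 23.6851 to 0.8 (computed as (5 - 3)(0.8) - (1/2)(2.5)(0.8)^2), a change of -22.8851.

-22.89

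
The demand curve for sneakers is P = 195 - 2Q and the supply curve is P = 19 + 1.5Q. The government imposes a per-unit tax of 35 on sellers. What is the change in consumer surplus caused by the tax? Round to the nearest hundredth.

Pre-tax equilibrium: 195 - 2Q = 19 + 1.5Q gives Q* = 50.2857, P* = 94.4286.
With the tax, sellers need 35 more per unit: 195 - 2Q = 19 + 1.5Q + 35, so Q_t = 40.2857. Buyers pay P_b = 114.4286; sellers receive P_s = P_b - 35 = 79.4286.
CS falls from (1/2)(50.2857)(100.5714) = 2528.6531 to (1/2)(40.2857)(80.5714) = 1622.9388, a change of -905.7143.

-905.71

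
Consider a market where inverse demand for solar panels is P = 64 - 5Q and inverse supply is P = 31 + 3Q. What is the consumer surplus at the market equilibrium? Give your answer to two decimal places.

42.54

Equilibrium: 64 - 5Q = 31 + 3Q, so Q* = 4.125 and P* = 43.375.
The demand choke price is 64, so CS = (1/2)(Q*)(64 - P*) = (1/2)(4.125)(20.625) = 42.5391.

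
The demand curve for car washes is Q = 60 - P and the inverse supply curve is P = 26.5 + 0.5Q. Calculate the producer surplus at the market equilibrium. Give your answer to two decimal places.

Rewriting demand in inverse form: P = 60 - Q.
Setting demand equal to supply, 33.5 = 1.5Q, so Q* = 22.3333 and P* = 37.6667.
Producer surplus is the triangle above supply below P*: (1/2)(22.3333)(37.6667 - 26.5) = (1/2)(22.3333)(11.1667) = 124.6944.

124.69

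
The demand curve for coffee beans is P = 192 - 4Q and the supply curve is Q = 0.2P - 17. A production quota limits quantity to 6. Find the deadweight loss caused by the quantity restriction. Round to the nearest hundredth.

156.06

Rewriting supply in inverse form: P = 85 + 5Q.
Without the quota, 192 - 4Q = 85 + 5Q gives Q* = 11.8889.
At Q = 6 the demand price is 192 - 4(6) = 168 and the supply price is 85 + 5(6) = 115.
Deadweight loss is the triangle between the curves from 6 to 11.8889: (1/2)(168 - 115)(11.8889 - 6) = 156.0556.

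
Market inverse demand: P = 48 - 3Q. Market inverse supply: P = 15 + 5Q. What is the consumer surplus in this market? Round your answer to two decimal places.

25.52

Setting demand equal to supply, 33 = 8Q, so Q* = 4.125 and P* = 35.625.
CS is the area between the demand curve and P* from 0 to Q*: (1/2)(4.125)(12.375) = 25.5234.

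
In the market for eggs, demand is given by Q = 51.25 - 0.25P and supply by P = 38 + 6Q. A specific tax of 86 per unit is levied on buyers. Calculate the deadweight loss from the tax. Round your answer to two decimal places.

369.80

Rewriting demand in inverse form: P = 205 - 4Q.
Without the tax, 205 - 4Q = 38 + 6Q so Q* = 16.7 and P* = 138.2.
A tax on buyers shifts demand down by 86: (205 - 86) - 4Q = 38 + 6Q, so Q_t = 8.1. Buyers pay P_b = 172.6; sellers receive P_s = P_b - 86 = 86.6.
Deadweight loss is the triangle between the curves from Q_t to Q*: (1/2)(16.7 - 8.1)(86) = 369.8.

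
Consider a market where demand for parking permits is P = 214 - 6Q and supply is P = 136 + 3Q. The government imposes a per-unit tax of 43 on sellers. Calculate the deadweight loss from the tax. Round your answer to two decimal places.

102.72

Pre-tax equilibrium: 214 - 6Q = 136 + 3Q gives Q* = 8.6667, P* = 162.
A tax on sellers shifts supply up by 43: 214 - 6Q = 136 + 3Q + 43, so Q_t = 3.8889. Buyers pay P_b = 190.6667; sellers receive P_s = P_b - 43 = 147.6667.
Deadweight loss is the triangle between the curves from Q_t to Q*: (1/2)(8.6667 - 3.8889)(43) = 102.7222.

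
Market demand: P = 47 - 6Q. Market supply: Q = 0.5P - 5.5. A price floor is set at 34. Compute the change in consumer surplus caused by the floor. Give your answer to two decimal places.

-46.67

Rewriting supply in inverse form: P = 11 + 2Q.
Free-market equilibrium: 47 - 6Q = 11 + 2Q gives Q* = 4.5, P* = 20.
At the floor price 34, quantity demanded is (47 - 34)/6 = 2.1667; demand is the short side, so Q = 2.1667 trades at P = 34.
CS goes from (1/2)(4.5)(27) = 60.75 to 14.0833 (computed as (47 - 34)(2.1667) - (1/2)(6)(2.1667)^2), a change of -46.6667.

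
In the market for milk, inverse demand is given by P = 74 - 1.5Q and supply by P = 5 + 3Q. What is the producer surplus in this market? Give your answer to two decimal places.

352.67

Set 74 - 1.5Q = 5 + 3Q, which gives 69 = 4.5Q, so Q* = 15.3333 and P* = 74 - 1.5(15.3333) = 51.
Producer surplus is the triangle above supply below P*: (1/2)(15.3333)(51 - 5) = (1/2)(15.3333)(46) = 352.6667.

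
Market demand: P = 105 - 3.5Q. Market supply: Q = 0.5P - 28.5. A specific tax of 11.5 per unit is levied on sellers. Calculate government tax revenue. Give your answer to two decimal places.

Rewriting supply in inverse form: P = 57 + 2Q.
Pre-tax equilibrium: 105 - 3.5Q = 57 + 2Q gives Q* = 8.7273, P* = 74.4545.
A tax on sellers shifts supply up by 11.5: 105 - 3.5Q = 57 + 2Q + 11.5, so Q_t = 6.6364. Buyers pay P_b = 81.7727; sellers receive P_s = P_b - 11.5 = 70.2727.
Revenue is the tax times quantity traded: 11.5 x 6.6364 = 76.3182.

76.32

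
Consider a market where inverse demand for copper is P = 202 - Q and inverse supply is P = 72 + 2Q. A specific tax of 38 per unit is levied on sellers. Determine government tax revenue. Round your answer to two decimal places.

1165.33

Without the tax, 202 - Q = 72 + 2Q so Q* = 43.3333 and P* = 158.6667.
A tax on sellers shifts supply up by 38: 202 - Q = 72 + 2Q + 38, so Q_t = 30.6667. Buyers pay P_b = 171.3333; sellers receive P_s = P_b - 38 = 133.3333.
Tax revenue = t x Q_t = 38 x 30.6667 = 1165.3333.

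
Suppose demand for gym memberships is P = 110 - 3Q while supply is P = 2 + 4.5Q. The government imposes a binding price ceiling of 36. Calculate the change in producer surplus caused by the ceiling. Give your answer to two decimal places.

-338.12

Free-market equilibrium: 110 - 3Q = 2 + 4.5Q gives Q* = 14.4, P* = 66.8.
At the ceiling price 36, quantity supplied is (36 - 2)/4.5 = 7.5556; supply is the short side, so Q = 7.5556 trades at P = 36.
PS goes from (1/2)(14.4)(64.8) = 466.56 to 128.4444 (computed as (36 - 2)(7.5556) - (1/2)(4.5)(7.5556)^2), a change of -338.1156.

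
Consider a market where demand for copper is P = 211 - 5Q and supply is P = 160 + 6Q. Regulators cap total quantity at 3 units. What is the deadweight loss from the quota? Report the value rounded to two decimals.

14.73

Without the quota, 211 - 5Q = 160 + 6Q gives Q* = 4.6364.
At Q = 3 the demand price is 211 - 5(3) = 196 and the supply price is 160 + 6(3) = 178.
Deadweight loss is the triangle between the curves from 3 to 4.6364: (1/2)(196 - 178)(4.6364 - 3) = 14.7273.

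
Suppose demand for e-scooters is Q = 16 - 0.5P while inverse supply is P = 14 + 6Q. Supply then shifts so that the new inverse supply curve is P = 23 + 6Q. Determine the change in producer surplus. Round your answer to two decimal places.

Rewriting demand in inverse form: P = 32 - 2Q.
Initial equilibrium: Q_0 = 2.25, P_0 = 27.5; CS_0 = (1/2)(2.25)(4.5) = 5.0625, PS_0 = (1/2)(2.25)(13.5) = 15.1875.
New equilibrium: 32 - 2Q = 23 + 6Q gives Q_1 = 1.125, P_1 = 29.75; CS_1 = 1.2656, PS_1 = 3.7969.
Change in producer surplus = 3.7969 - 15.1875 = -11.3906.

-11.39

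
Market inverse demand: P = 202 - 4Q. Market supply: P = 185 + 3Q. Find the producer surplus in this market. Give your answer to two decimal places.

8.85

Equilibrium: 202 - 4Q = 185 + 3Q, so Q* = 2.4286 and P* = 192.2857.
PS is the area between P* and the supply curve from 0 to Q*: (1/2)(2.4286)(7.2857) = 8.8469.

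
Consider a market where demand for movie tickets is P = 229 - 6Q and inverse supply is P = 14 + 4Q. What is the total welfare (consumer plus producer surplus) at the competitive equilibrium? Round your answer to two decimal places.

2311.25

Setting demand equal to supply, 215 = 10Q, so Q* = 21.5 and P* = 100.
Total surplus is the full triangle between the curves from 0 to Q*: (1/2)(21.5)(229 - 14) = 2311.25.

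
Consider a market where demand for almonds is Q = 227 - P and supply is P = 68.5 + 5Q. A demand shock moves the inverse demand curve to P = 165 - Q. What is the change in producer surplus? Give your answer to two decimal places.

-1097.92

Rewriting demand in inverse form: P = 227 - Q.
Initial equilibrium: Q_0 = 26.4167, P_0 = 200.5833; CS_0 = (1/2)(26.4167)(26.4167) = 348.9201, PS_0 = (1/2)(26.4167)(132.0833) = 1744.6007.
New equilibrium: 165 - Q = 68.5 + 5Q gives Q_1 = 16.0833, P_1 = 148.9167; CS_1 = 129.3368, PS_1 = 646.684.
Change in producer surplus = 646.684 - 1744.6007 = -1097.9167.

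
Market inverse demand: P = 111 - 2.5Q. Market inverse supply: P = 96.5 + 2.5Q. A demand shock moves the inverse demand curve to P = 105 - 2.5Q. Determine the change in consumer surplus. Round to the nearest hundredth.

Initial equilibrium: Q_0 = 2.9, P_0 = 103.75; CS_0 = (1/2)(2.9)(7.25) = 10.5125, PS_0 = (1/2)(2.9)(7.25) = 10.5125.
New equilibrium: 105 - 2.5Q = 96.5 + 2.5Q gives Q_1 = 1.7, P_1 = 100.75; CS_1 = 3.6125, PS_1 = 3.6125.
Change in consumer surplus = 3.6125 - 10.5125 = -6.9.

-6.90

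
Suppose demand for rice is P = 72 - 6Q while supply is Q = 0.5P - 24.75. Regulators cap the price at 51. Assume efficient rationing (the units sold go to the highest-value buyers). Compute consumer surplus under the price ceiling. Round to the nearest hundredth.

14.06

Rewriting supply in inverse form: P = 49.5 + 2Q.
Without the control, 72 - 6Q = 49.5 + 2Q so Q* = 2.8125 and P* = 55.125.
At the ceiling price 51, quantity supplied is (51 - 49.5)/2 = 0.75; supply is the short side, so Q = 0.75 trades at P = 51.
The demand price at Q = 0.75 is 67.5. CS is the trapezoid between demand and 51 over [0, 0.75]: (1/2)[(72 - 51) + (67.5 - 51)](0.75) = 14.0625.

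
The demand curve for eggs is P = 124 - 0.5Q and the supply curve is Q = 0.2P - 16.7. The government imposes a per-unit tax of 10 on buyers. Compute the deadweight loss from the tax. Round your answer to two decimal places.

9.09

Rewriting supply in inverse form: P = 83.5 + 5Q.
Pre-tax equilibrium: 124 - 0.5Q = 83.5 + 5Q gives Q* = 7.3636, P* = 120.3182.
With the tax, buyers' net willingness to pay falls by 10: (124 - 10) - 0.5Q = 83.5 + 5Q, so Q_t = 5.5455. Buyers pay P_b = 121.2273; sellers receive P_s = P_b - 10 = 111.2273.
Deadweight loss is the triangle between the curves from Q_t to Q*: (1/2)(7.3636 - 5.5455)(10) = 9.0909.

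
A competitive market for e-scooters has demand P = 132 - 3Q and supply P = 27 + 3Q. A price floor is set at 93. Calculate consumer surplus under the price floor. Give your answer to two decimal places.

Without the control, 132 - 3Q = 27 + 3Q so Q* = 17.5 and P* = 79.5.
At the floor price 93, quantity demanded is (132 - 93)/3 = 13; demand is the short side, so Q = 13 trades at P = 93.
CS is the triangle under demand above 93: (1/2)(13)(132 - 93) = 253.5.

253.50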